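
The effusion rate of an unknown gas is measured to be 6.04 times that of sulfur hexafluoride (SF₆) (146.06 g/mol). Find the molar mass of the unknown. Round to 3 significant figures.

4.00 g/mol

Using Graham's law: rate_X/rate_SF₆ = √(M_SF₆/M_X).
6.04 = √(146.06/M_X)
M_X = 146.06 / 6.04² = 146.06 / 36.48 = 4.00 g/mol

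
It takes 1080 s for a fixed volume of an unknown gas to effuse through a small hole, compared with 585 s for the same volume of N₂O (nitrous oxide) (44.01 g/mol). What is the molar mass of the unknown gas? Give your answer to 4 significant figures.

150.0 g/mol

From Graham's law, t_X/t_N₂O = √(M_X/M_N₂O).
1080/585 = 1.846 = √(M_X/44.01)
M_X = 44.01 × 1.846² = 44.01 × 3.408 = 150.0 g/mol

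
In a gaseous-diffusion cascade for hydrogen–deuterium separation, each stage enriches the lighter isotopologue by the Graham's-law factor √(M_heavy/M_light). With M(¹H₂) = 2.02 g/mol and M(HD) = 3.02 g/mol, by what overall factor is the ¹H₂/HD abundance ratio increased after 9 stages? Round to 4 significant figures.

6.109

Overall factor = α^9 with α = √(3.02/2.02), i.e. (3.02/2.02)^(9/2).
= 1.49505^(9/2) = 6.109.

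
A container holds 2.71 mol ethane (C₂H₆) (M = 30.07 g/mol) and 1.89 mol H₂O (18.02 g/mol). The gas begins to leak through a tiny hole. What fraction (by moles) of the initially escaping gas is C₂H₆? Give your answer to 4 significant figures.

0.5261

The effusion rate of species i is ∝ p_i/√M_i ∝ n_i/√M_i.
So x_C₂H₆ in the escaping gas = (n_C₂H₆/√M_C₂H₆) / Σ(n_i/√M_i)
= (2.71/√30.07) / (2.71/√30.07 + 1.89/√18.02) = 0.4942/(0.4942 + 0.4452) = 0.5261.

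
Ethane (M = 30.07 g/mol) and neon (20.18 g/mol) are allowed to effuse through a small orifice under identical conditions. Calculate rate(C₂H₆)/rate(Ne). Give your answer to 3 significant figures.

By Graham's law, rate_C₂H₆/rate_Ne = √(M_Ne/M_C₂H₆) = √(20.18/30.07) = √0.6711 = 0.819.

0.819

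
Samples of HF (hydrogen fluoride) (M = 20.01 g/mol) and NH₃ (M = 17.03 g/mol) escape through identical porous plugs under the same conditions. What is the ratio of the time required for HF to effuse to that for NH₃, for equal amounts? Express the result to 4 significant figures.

1.084

From Graham's law, t_HF/t_NH₃ = √(M_HF/M_NH₃) = √(20.01/17.03) = √1.175 = 1.084.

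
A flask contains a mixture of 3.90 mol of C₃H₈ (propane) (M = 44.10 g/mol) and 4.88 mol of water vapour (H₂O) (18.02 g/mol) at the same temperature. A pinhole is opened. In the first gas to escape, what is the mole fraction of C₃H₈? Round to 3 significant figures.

The effusion rate of species i is ∝ p_i/√M_i ∝ n_i/√M_i.
x_C₃H₈(eff) = (n_C₃H₈/√M_C₃H₈) / (n_C₃H₈/√M_C₃H₈ + n_H₂O/√M_H₂O)
= (3.90/√44.10) / (3.90/√44.10 + 4.88/√18.02) = 0.5873/(0.5873 + 1.150) = 0.338.

0.338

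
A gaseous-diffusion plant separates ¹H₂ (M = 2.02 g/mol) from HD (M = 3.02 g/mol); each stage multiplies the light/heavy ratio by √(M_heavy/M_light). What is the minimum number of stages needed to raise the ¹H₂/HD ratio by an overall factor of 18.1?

15

Per stage α = (3.02/2.02)^(1/2) = 1.49505^0.5, giving ln α = 0.2011.
Need α^N ≥ 18.1 ⇒ N ≥ ln(18.1) / ln α = 2.896 / 0.2011 = 14.40.
So at least 15 stages are needed.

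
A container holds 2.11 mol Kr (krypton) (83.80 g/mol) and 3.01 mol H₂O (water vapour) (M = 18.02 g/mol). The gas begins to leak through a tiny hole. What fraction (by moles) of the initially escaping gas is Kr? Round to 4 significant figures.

Each component's effusion rate ∝ (its partial pressure)·(1/√M) ∝ n_i/√M_i.
x_Kr(eff) = (n_Kr/√M_Kr) / (n_Kr/√M_Kr + n_H₂O/√M_H₂O)
= (2.11/√83.80) / (2.11/√83.80 + 3.01/√18.02) = 0.2305/(0.2305 + 0.7091) = 0.2453.

0.2453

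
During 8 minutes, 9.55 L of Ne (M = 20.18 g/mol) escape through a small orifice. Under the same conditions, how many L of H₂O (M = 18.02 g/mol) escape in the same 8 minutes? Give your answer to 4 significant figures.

10.11 L

From Graham's law, rate_H₂O/rate_Ne = √(M_Ne/M_H₂O) = √(20.18/18.02) = √1.120 = 1.058.
So the volume for H₂O is 9.55 × 1.058 = 10.11 L.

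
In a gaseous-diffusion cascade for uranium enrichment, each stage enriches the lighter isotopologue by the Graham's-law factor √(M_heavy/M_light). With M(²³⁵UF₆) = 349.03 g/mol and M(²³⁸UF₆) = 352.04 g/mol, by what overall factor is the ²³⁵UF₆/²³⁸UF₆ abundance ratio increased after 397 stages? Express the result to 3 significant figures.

5.50

Overall factor = α^397 with α = √(352.04/349.03), i.e. (352.04/349.03)^(397/2).
= 1.00862^(397/2) = 5.50.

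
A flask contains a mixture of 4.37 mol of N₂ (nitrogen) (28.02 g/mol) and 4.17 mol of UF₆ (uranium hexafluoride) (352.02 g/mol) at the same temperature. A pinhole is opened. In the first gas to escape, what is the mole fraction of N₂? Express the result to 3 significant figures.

0.788

The effusion rate of species i is ∝ p_i/√M_i ∝ n_i/√M_i.
x_N₂(eff) = (n_N₂/√M_N₂) / (n_N₂/√M_N₂ + n_UF₆/√M_UF₆)
= (4.37/√28.02) / (4.37/√28.02 + 4.17/√352.02) = 0.8256/(0.8256 + 0.2223) = 0.788.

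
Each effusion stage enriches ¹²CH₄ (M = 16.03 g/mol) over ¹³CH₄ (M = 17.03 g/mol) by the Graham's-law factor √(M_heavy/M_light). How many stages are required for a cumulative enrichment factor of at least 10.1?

Per stage α = (17.03/16.03)^(1/2) = 1.06238^0.5, giving ln α = 0.03026.
Need α^N ≥ 10.1 ⇒ N ≥ ln(10.1) / ln α = 2.313 / 0.03026 = 76.43.
So at least 77 stages are needed.

77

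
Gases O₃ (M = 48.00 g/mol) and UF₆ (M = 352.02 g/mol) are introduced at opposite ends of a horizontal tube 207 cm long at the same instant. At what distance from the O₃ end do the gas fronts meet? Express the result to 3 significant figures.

In equal time, each gas travels a distance ∝ its rate ∝ 1/√M, so d_O₃/d_UF₆ = √(M_UF₆/M_O₃) = √(352.02/48.00) = 2.708.
With d_O₃ + d_UF₆ = 207 cm, d_UF₆ = 207/(1 + 2.708) = 55.82 cm.
d_O₃ = 207 − 55.82 = 151 cm.

151 cm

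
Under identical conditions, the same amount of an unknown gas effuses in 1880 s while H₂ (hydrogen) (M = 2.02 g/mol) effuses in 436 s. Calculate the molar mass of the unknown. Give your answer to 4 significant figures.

Since effusion rate ∝ 1/√M, t_X/t_H₂ = √(M_X/M_H₂).
1880/436 = 4.312 = √(M_X/2.02)
M_X = 2.02 × 4.312² = 2.02 × 18.59 = 37.56 g/mol

37.56 g/mol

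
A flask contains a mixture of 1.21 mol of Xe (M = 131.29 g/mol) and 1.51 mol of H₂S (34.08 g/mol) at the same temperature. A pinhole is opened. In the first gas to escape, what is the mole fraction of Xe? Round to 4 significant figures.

0.2899

Rate_i ∝ x_i/√M_i (Graham's law weighted by mole fraction), so the effusate composition follows n_i/√M_i.
Mole fraction of Xe in the effusate = (n_Xe/√M_Xe) / (n_Xe/√M_Xe + n_H₂S/√M_H₂S)
= (1.21/√131.29) / (1.21/√131.29 + 1.51/√34.08) = 0.1056/(0.1056 + 0.2587) = 0.2899.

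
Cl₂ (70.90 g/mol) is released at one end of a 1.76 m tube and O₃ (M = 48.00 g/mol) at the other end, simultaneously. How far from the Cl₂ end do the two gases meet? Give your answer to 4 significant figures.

The fronts meet when d_Cl₂ + d_O₃ = L with d_Cl₂/d_O₃ = √(M_O₃/M_Cl₂) (Graham's law). Here √(M_O₃/M_Cl₂) = √(48.00/70.90) = 0.8228.
With d_Cl₂ + d_O₃ = 1.76 m, d_O₃ = 1.76/(1 + 0.8228) = 0.9655 m.
d_Cl₂ = 1.76 − 0.9655 = 0.7945 m.

0.7945 m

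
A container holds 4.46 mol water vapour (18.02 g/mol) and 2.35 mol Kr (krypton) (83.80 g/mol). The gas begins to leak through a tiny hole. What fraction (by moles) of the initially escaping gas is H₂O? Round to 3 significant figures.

0.804

The effusion rate of species i is ∝ p_i/√M_i ∝ n_i/√M_i.
Mole fraction of H₂O in the effusate = (n_H₂O/√M_H₂O) / (n_H₂O/√M_H₂O + n_Kr/√M_Kr)
= (4.46/√18.02) / (4.46/√18.02 + 2.35/√83.80) = 1.051/(1.051 + 0.2567) = 0.804.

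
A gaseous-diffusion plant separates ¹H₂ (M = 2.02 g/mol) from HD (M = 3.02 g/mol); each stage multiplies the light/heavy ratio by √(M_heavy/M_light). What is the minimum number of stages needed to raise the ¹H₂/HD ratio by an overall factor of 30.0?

17

Per stage α = (3.02/2.02)^(1/2) = 1.49505^0.5, giving ln α = 0.2011.
Need α^N ≥ 30.0 ⇒ N ≥ ln(30.0) / ln α = 3.401 / 0.2011 = 16.91.
So at least 17 stages are needed.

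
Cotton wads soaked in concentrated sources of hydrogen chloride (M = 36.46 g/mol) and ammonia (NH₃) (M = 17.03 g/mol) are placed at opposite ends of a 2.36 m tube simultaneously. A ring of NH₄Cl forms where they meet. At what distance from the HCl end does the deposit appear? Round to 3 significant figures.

0.958 m

The fronts meet when d_HCl + d_NH₃ = L with d_HCl/d_NH₃ = √(M_NH₃/M_HCl) (Graham's law). Here √(M_NH₃/M_HCl) = √(17.03/36.46) = 0.6834.
With d_HCl + d_NH₃ = 2.36 m, d_NH₃ = 2.36/(1 + 0.6834) = 1.402 m.
d_HCl = 2.36 − 1.402 = 0.958 m.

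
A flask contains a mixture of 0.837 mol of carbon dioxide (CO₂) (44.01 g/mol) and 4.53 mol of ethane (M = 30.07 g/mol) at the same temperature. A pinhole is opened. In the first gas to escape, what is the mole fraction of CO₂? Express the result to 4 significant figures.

The effusion rate of species i is ∝ p_i/√M_i ∝ n_i/√M_i.
x_CO₂(eff) = (n_CO₂/√M_CO₂) / (n_CO₂/√M_CO₂ + n_C₂H₆/√M_C₂H₆)
= (0.837/√44.01) / (0.837/√44.01 + 4.53/√30.07) = 0.1262/(0.1262 + 0.8261) = 0.1325.

0.1325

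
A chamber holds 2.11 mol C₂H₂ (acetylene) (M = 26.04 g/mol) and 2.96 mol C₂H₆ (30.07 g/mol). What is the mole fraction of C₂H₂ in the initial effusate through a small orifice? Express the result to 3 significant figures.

0.434

Each component's effusion rate ∝ (its partial pressure)·(1/√M) ∝ n_i/√M_i.
x_C₂H₂(eff) = (n_C₂H₂/√M_C₂H₂) / (n_C₂H₂/√M_C₂H₂ + n_C₂H₆/√M_C₂H₆)
= (2.11/√26.04) / (2.11/√26.04 + 2.96/√30.07) = 0.4135/(0.4135 + 0.5398) = 0.434.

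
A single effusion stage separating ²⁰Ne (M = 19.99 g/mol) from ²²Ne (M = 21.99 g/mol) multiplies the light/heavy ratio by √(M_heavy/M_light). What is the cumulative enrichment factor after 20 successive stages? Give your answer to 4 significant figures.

Each stage multiplies the ratio by α = √(21.99/19.99), so after 20 stages the overall factor is α^20 = (21.99/19.99)^(20/2).
= 1.10005^10 = 2.595.

2.595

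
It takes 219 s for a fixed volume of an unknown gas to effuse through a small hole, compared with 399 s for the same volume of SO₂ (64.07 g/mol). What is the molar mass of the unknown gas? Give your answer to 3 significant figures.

19.3 g/mol

Graham's law gives t_X/t_SO₂ = √(M_X/M_SO₂).
219/399 = 0.5489 = √(M_X/64.07)
M_X = 64.07 × 0.5489² = 64.07 × 0.3013 = 19.3 g/mol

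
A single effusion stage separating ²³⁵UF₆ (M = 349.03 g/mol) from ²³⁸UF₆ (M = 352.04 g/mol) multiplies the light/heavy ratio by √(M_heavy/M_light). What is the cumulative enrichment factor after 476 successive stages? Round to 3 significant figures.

The single-stage factor is √(M_heavy/M_light), so 476 stages give [√(352.04/349.03)]^476 = (352.04/349.03)^(476/2).
= 1.00862^238 = 7.72.

7.72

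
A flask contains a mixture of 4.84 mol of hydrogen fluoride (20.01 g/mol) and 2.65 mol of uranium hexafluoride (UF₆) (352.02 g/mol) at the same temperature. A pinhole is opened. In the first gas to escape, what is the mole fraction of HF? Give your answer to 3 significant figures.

0.885

The effusion rate of species i is ∝ p_i/√M_i ∝ n_i/√M_i.
So x_HF in the escaping gas = (n_HF/√M_HF) / Σ(n_i/√M_i)
= (4.84/√20.01) / (4.84/√20.01 + 2.65/√352.02) = 1.082/(1.082 + 0.1412) = 0.885.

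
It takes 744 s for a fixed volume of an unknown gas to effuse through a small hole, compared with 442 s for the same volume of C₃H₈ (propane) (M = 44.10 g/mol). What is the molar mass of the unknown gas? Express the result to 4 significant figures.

Using Graham's law: t_X/t_C₃H₈ = √(M_X/M_C₃H₈).
744/442 = 1.683 = √(M_X/44.10)
M_X = 44.10 × 1.683² = 44.10 × 2.833 = 125.0 g/mol

125.0 g/mol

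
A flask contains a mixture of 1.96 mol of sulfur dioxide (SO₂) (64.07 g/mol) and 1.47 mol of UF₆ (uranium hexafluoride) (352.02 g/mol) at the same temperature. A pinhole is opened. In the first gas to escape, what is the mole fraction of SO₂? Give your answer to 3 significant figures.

The effusion rate of species i is ∝ p_i/√M_i ∝ n_i/√M_i.
So x_SO₂ in the escaping gas = (n_SO₂/√M_SO₂) / Σ(n_i/√M_i)
= (1.96/√64.07) / (1.96/√64.07 + 1.47/√352.02) = 0.2449/(0.2449 + 0.07835) = 0.758.

0.758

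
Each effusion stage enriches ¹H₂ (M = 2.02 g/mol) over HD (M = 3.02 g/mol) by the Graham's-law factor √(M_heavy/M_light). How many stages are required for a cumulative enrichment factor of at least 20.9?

Single-stage factor α = √(3.02/2.02), so ln α = ½ ln(1.49505) = 0.2011.
Need α^N ≥ 20.9 ⇒ N ≥ ln(20.9) / ln α = 3.040 / 0.2011 = 15.12.
Rounding up, N = 16 stages.

16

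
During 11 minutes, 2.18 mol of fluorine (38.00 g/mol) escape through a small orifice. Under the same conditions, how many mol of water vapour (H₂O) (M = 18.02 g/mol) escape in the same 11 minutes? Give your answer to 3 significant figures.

3.17 mol

Since effusion rate ∝ 1/√M, rate_H₂O/rate_F₂ = √(M_F₂/M_H₂O) = √(38.00/18.02) = √2.109 = 1.452.
So the amount for H₂O is 2.18 × 1.452 = 3.17 mol.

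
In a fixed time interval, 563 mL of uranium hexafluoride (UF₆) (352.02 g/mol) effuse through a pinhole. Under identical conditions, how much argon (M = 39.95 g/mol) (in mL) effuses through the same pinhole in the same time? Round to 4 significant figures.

1671 mL

From Graham's law, rate_Ar/rate_UF₆ = √(M_UF₆/M_Ar) = √(352.02/39.95) = √8.812 = 2.968.
So the volume for Ar is 563 × 2.968 = 1671 mL.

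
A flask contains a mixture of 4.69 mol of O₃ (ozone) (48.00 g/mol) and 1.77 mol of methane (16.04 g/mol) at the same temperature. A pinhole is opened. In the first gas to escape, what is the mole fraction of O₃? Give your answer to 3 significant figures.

Rate_i ∝ x_i/√M_i (Graham's law weighted by mole fraction), so the effusate composition follows n_i/√M_i.
Mole fraction of O₃ in the effusate = (n_O₃/√M_O₃) / (n_O₃/√M_O₃ + n_CH₄/√M_CH₄)
= (4.69/√48.00) / (4.69/√48.00 + 1.77/√16.04) = 0.6769/(0.6769 + 0.4419) = 0.605.

0.605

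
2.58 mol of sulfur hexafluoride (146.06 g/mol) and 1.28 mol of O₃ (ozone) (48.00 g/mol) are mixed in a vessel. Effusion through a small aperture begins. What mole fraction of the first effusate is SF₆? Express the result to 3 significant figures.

0.536

The effusion rate of species i is ∝ p_i/√M_i ∝ n_i/√M_i.
Mole fraction of SF₆ in the effusate = (n_SF₆/√M_SF₆) / (n_SF₆/√M_SF₆ + n_O₃/√M_O₃)
= (2.58/√146.06) / (2.58/√146.06 + 1.28/√48.00) = 0.2135/(0.2135 + 0.1848) = 0.536.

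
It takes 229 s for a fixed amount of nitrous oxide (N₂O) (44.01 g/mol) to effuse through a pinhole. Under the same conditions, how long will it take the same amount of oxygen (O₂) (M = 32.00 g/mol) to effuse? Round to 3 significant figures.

Since effusion rate ∝ 1/√M, t_O₂/t_N₂O = √(M_O₂/M_N₂O) = √(32.00/44.01) = √0.7271 = 0.8527.
So the time for O₂ is 229 × 0.8527 = 195 s.

195 s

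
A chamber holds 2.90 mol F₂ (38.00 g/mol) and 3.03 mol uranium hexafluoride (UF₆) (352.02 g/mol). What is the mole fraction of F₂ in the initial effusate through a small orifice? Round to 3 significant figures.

0.744

Each component's effusion rate ∝ (its partial pressure)·(1/√M) ∝ n_i/√M_i.
So x_F₂ in the escaping gas = (n_F₂/√M_F₂) / Σ(n_i/√M_i)
= (2.90/√38.00) / (2.90/√38.00 + 3.03/√352.02) = 0.4704/(0.4704 + 0.1615) = 0.744.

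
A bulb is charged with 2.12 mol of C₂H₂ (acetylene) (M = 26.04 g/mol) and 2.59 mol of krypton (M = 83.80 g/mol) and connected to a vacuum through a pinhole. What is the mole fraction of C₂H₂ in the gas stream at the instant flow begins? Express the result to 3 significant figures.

The effusion rate of species i is ∝ p_i/√M_i ∝ n_i/√M_i.
x_C₂H₂(eff) = (n_C₂H₂/√M_C₂H₂) / (n_C₂H₂/√M_C₂H₂ + n_Kr/√M_Kr)
= (2.12/√26.04) / (2.12/√26.04 + 2.59/√83.80) = 0.4154/(0.4154 + 0.2829) = 0.595.

0.595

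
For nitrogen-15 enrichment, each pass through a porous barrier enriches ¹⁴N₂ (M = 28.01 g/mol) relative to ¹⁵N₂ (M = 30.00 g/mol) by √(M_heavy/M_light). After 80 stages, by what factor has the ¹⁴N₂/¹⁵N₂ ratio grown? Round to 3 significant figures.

15.6

The single-stage factor is √(M_heavy/M_light), so 80 stages give [√(30.00/28.01)]^80 = (30.00/28.01)^(80/2).
= 1.07105^40 = 15.6.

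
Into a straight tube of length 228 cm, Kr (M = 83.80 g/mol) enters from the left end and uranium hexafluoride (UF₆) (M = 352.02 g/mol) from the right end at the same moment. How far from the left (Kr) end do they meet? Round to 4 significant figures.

153.2 cm

In equal time, each gas travels a distance ∝ its rate ∝ 1/√M, so d_Kr/d_UF₆ = √(M_UF₆/M_Kr) = √(352.02/83.80) = 2.050.
With d_Kr + d_UF₆ = 228 cm, d_UF₆ = 228/(1 + 2.050) = 74.76 cm.
d_Kr = 228 − 74.76 = 153.2 cm.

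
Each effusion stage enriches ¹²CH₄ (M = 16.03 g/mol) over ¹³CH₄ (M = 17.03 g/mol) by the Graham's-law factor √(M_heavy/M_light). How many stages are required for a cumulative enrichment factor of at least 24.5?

106

With α = √(17.03/16.03) per stage, ln α = ½ ln(1.06238) = 0.03026.
Need α^N ≥ 24.5 ⇒ N ≥ ln(24.5) / ln α = 3.199 / 0.03026 = 105.72.
So at least 106 stages are needed.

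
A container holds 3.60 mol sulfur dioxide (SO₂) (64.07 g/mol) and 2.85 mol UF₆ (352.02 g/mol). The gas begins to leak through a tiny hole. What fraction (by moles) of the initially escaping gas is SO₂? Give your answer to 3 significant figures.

0.748

Each component's effusion rate ∝ (its partial pressure)·(1/√M) ∝ n_i/√M_i.
x_SO₂(eff) = (n_SO₂/√M_SO₂) / (n_SO₂/√M_SO₂ + n_UF₆/√M_UF₆)
= (3.60/√64.07) / (3.60/√64.07 + 2.85/√352.02) = 0.4498/(0.4498 + 0.1519) = 0.748.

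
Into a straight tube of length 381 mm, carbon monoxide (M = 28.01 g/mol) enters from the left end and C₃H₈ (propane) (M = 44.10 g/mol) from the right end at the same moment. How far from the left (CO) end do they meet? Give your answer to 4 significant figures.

Graham's law gives d_CO/d_C₃H₈ = rate_CO/rate_C₃H₈ = √(M_C₃H₈/M_CO) = √(44.10/28.01) = 1.255.
With d_CO + d_C₃H₈ = 381 mm, d_C₃H₈ = 381/(1 + 1.255) = 169.0 mm.
d_CO = 381 − 169.0 = 212.0 mm.

212.0 mm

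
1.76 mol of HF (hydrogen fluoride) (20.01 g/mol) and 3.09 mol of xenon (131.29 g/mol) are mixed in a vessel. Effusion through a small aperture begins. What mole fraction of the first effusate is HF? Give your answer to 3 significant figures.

0.593

The effusion rate of species i is ∝ p_i/√M_i ∝ n_i/√M_i.
So x_HF in the escaping gas = (n_HF/√M_HF) / Σ(n_i/√M_i)
= (1.76/√20.01) / (1.76/√20.01 + 3.09/√131.29) = 0.3934/(0.3934 + 0.2697) = 0.593.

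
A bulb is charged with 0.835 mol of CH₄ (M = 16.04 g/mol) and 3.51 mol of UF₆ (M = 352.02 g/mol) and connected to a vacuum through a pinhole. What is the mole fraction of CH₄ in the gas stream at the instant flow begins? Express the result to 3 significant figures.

0.527

Effusion rate of each component ∝ n_i/√M_i (partial pressure × 1/√M).
So x_CH₄ in the escaping gas = (n_CH₄/√M_CH₄) / Σ(n_i/√M_i)
= (0.835/√16.04) / (0.835/√16.04 + 3.51/√352.02) = 0.2085/(0.2085 + 0.1871) = 0.527.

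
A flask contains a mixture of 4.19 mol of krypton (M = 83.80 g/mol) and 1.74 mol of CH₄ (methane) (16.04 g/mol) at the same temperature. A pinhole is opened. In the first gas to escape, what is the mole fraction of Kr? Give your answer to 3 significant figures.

Rate_i ∝ x_i/√M_i (Graham's law weighted by mole fraction), so the effusate composition follows n_i/√M_i.
So x_Kr in the escaping gas = (n_Kr/√M_Kr) / Σ(n_i/√M_i)
= (4.19/√83.80) / (4.19/√83.80 + 1.74/√16.04) = 0.4577/(0.4577 + 0.4345) = 0.513.

0.513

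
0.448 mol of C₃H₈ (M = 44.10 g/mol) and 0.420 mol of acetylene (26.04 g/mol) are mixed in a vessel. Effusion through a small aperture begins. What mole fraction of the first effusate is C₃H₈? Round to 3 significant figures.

Each component's effusion rate ∝ (its partial pressure)·(1/√M) ∝ n_i/√M_i.
x_C₃H₈(eff) = (n_C₃H₈/√M_C₃H₈) / (n_C₃H₈/√M_C₃H₈ + n_C₂H₂/√M_C₂H₂)
= (0.448/√44.10) / (0.448/√44.10 + 0.420/√26.04) = 0.06746/(0.06746 + 0.08231) = 0.450.

0.450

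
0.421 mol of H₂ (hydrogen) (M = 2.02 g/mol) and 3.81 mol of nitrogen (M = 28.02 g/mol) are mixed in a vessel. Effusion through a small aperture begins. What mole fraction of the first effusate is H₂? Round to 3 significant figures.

0.292

The effusion rate of species i is ∝ p_i/√M_i ∝ n_i/√M_i.
Mole fraction of H₂ in the effusate = (n_H₂/√M_H₂) / (n_H₂/√M_H₂ + n_N₂/√M_N₂)
= (0.421/√2.02) / (0.421/√2.02 + 3.81/√28.02) = 0.2962/(0.2962 + 0.7198) = 0.292.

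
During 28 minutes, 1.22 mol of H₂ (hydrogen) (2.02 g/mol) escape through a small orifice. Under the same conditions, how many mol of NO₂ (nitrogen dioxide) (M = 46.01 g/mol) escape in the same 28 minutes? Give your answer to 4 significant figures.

0.2556 mol

By Graham's law, rate_NO₂/rate_H₂ = √(M_H₂/M_NO₂) = √(2.02/46.01) = √0.04390 = 0.2095.
So the amount for NO₂ is 1.22 × 0.2095 = 0.2556 mol.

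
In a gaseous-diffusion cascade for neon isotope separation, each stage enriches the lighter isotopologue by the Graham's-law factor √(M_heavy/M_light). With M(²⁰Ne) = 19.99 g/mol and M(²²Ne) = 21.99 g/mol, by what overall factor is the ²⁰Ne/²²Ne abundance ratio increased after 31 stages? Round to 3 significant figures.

Overall factor = α^31 with α = √(21.99/19.99), i.e. (21.99/19.99)^(31/2).
= 1.10005^(31/2) = 4.38.

4.38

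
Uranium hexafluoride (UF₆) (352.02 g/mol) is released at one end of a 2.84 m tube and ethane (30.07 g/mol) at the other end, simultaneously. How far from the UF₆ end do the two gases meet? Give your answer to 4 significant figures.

Graham's law gives d_UF₆/d_C₂H₆ = rate_UF₆/rate_C₂H₆ = √(M_C₂H₆/M_UF₆) = √(30.07/352.02) = 0.2923.
With d_UF₆ + d_C₂H₆ = 2.84 m, d_C₂H₆ = 2.84/(1 + 0.2923) = 2.198 m.
d_UF₆ = 2.84 − 2.198 = 0.6423 m.

0.6423 m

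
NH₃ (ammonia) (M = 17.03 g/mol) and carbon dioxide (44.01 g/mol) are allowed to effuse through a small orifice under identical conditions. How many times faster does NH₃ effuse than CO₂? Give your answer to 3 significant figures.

1.61

Graham's law gives rate_NH₃/rate_CO₂ = √(M_CO₂/M_NH₃) = √(44.01/17.03) = √2.584 = 1.61.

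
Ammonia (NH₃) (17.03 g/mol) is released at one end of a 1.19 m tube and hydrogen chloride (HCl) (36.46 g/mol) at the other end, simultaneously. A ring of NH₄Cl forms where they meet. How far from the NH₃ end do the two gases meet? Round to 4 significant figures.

0.7069 m

Graham's law gives d_NH₃/d_HCl = rate_NH₃/rate_HCl = √(M_HCl/M_NH₃) = √(36.46/17.03) = 1.463.
With d_NH₃ + d_HCl = 1.19 m, d_HCl = 1.19/(1 + 1.463) = 0.4831 m.
d_NH₃ = 1.19 − 0.4831 = 0.7069 m.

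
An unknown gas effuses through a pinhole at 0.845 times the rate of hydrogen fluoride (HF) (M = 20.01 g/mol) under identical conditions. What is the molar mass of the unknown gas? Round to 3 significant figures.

By Graham's law, rate_X/rate_HF = √(M_HF/M_X).
0.845 = √(20.01/M_X)
M_X = 20.01 / 0.845² = 20.01 / 0.7140 = 28.0 g/mol

28.0 g/mol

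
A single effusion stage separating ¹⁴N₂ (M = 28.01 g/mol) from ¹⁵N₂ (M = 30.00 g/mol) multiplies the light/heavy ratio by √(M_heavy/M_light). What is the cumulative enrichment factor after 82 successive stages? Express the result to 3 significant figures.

Overall factor = α^82 with α = √(30.00/28.01), i.e. (30.00/28.01)^(82/2).
= 1.07105^41 = 16.7.

16.7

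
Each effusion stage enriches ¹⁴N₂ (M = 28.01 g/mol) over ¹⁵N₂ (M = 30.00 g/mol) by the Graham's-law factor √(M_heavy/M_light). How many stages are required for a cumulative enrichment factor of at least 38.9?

With α = √(30.00/28.01) per stage, ln α = ½ ln(1.07105) = 0.03432.
Need α^N ≥ 38.9 ⇒ N ≥ ln(38.9) / ln α = 3.661 / 0.03432 = 106.68.
So at least 107 stages are needed.

107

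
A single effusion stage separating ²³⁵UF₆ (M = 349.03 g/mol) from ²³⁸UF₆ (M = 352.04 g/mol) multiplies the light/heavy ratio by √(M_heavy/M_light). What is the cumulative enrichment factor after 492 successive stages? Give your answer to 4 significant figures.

8.268

The single-stage factor is √(M_heavy/M_light), so 492 stages give [√(352.04/349.03)]^492 = (352.04/349.03)^(492/2).
= 1.00862^246 = 8.268.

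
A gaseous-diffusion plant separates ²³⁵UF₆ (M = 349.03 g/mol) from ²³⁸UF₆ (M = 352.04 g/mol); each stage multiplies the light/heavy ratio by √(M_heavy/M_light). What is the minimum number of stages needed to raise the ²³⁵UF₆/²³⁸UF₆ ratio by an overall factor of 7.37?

466

With α = √(352.04/349.03) per stage, ln α = ½ ln(1.00862) = 0.004293.
Need α^N ≥ 7.37 ⇒ N ≥ ln(7.37) / ln α = 1.997 / 0.004293 = 465.22.
Minimum whole number of stages: N = 466.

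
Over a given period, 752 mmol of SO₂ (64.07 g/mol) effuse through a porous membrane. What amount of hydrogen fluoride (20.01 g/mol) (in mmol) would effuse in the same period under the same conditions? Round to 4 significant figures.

Since effusion rate ∝ 1/√M, rate_HF/rate_SO₂ = √(M_SO₂/M_HF) = √(64.07/20.01) = √3.202 = 1.789.
So the amount for HF is 752 × 1.789 = 1346 mmol.

1346 mmol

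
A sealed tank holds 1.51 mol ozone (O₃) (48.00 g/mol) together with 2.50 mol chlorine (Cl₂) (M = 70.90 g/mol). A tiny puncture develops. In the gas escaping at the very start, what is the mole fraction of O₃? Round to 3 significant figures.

Each component's effusion rate ∝ (its partial pressure)·(1/√M) ∝ n_i/√M_i.
So x_O₃ in the escaping gas = (n_O₃/√M_O₃) / Σ(n_i/√M_i)
= (1.51/√48.00) / (1.51/√48.00 + 2.50/√70.90) = 0.2179/(0.2179 + 0.2969) = 0.423.

0.423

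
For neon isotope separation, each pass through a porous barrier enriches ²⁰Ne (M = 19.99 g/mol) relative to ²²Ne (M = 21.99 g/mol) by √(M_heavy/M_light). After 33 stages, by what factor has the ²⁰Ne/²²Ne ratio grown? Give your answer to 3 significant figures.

4.82

After 33 stages the ratio has grown by (√(21.99/19.99))^33 = (21.99/19.99)^(33/2).
= 1.10005^(33/2) = 4.82.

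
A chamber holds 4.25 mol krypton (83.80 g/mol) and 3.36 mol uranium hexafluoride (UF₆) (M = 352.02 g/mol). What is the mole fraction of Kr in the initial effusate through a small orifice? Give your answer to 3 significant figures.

0.722

Rate_i ∝ x_i/√M_i (Graham's law weighted by mole fraction), so the effusate composition follows n_i/√M_i.
Mole fraction of Kr in the effusate = (n_Kr/√M_Kr) / (n_Kr/√M_Kr + n_UF₆/√M_UF₆)
= (4.25/√83.80) / (4.25/√83.80 + 3.36/√352.02) = 0.4643/(0.4643 + 0.1791) = 0.722.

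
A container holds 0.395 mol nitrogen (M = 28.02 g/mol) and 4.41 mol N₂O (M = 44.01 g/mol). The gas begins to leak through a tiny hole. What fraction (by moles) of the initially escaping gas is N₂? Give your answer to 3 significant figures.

Rate_i ∝ x_i/√M_i (Graham's law weighted by mole fraction), so the effusate composition follows n_i/√M_i.
x_N₂(eff) = (n_N₂/√M_N₂) / (n_N₂/√M_N₂ + n_N₂O/√M_N₂O)
= (0.395/√28.02) / (0.395/√28.02 + 4.41/√44.01) = 0.07462/(0.07462 + 0.6648) = 0.101.

0.101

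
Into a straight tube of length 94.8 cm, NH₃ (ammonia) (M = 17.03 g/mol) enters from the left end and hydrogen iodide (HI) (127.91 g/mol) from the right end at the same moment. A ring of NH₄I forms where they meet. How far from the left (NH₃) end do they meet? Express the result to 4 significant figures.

The fronts meet when d_NH₃ + d_HI = L with d_NH₃/d_HI = √(M_HI/M_NH₃) (Graham's law). Here √(M_HI/M_NH₃) = √(127.91/17.03) = 2.741.
With d_NH₃ + d_HI = 94.8 cm, d_HI = 94.8/(1 + 2.741) = 25.34 cm.
d_NH₃ = 94.8 − 25.34 = 69.46 cm.

69.46 cm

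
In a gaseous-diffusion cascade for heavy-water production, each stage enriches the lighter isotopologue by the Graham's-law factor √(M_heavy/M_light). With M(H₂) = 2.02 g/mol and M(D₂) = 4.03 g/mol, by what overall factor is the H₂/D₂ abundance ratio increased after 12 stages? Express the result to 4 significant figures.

63.06

The single-stage factor is √(M_heavy/M_light), so 12 stages give [√(4.03/2.02)]^12 = (4.03/2.02)^(12/2).
= 1.99505^6 = 63.06.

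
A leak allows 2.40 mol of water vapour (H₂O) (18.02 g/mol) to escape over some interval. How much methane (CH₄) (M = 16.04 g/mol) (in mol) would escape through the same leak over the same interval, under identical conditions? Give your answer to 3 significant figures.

2.54 mol

By Graham's law, rate_CH₄/rate_H₂O = √(M_H₂O/M_CH₄) = √(18.02/16.04) = √1.123 = 1.060.
So the amount for CH₄ is 2.40 × 1.060 = 2.54 mol.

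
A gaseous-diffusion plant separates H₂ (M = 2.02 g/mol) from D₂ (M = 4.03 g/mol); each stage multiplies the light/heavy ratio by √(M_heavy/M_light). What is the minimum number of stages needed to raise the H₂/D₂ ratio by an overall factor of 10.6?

Per stage α = (4.03/2.02)^(1/2) = 1.99505^0.5, giving ln α = 0.3453.
Need α^N ≥ 10.6 ⇒ N ≥ ln(10.6) / ln α = 2.361 / 0.3453 = 6.84.
So at least 7 stages are needed.

7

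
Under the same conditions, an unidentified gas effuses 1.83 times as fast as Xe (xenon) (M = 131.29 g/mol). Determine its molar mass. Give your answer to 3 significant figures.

By Graham's law, rate_X/rate_Xe = √(M_Xe/M_X).
1.83 = √(131.29/M_X)
M_X = 131.29 / 1.83² = 131.29 / 3.349 = 39.2 g/mol

39.2 g/mol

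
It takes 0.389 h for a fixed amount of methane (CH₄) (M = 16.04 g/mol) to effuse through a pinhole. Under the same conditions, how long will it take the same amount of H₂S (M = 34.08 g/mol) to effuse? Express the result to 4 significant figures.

Since effusion rate ∝ 1/√M, t_H₂S/t_CH₄ = √(M_H₂S/M_CH₄) = √(34.08/16.04) = √2.125 = 1.458.
So the time for H₂S is 0.389 × 1.458 = 0.5670 h.

0.5670 h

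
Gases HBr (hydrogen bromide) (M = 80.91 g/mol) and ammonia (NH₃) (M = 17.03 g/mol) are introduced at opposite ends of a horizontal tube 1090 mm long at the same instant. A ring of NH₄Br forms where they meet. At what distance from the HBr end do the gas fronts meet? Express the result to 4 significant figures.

Graham's law gives d_HBr/d_NH₃ = rate_HBr/rate_NH₃ = √(M_NH₃/M_HBr) = √(17.03/80.91) = 0.4588.
With d_HBr + d_NH₃ = 1090 mm, d_NH₃ = 1090/(1 + 0.4588) = 747.2 mm.
d_HBr = 1090 − 747.2 = 342.8 mm.

342.8 mm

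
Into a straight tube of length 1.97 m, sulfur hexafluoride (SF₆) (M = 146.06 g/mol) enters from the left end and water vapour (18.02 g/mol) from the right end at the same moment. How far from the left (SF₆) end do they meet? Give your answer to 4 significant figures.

0.5121 m

Graham's law gives d_SF₆/d_H₂O = rate_SF₆/rate_H₂O = √(M_H₂O/M_SF₆) = √(18.02/146.06) = 0.3512.
With d_SF₆ + d_H₂O = 1.97 m, d_H₂O = 1.97/(1 + 0.3512) = 1.458 m.
d_SF₆ = 1.97 − 1.458 = 0.5121 m.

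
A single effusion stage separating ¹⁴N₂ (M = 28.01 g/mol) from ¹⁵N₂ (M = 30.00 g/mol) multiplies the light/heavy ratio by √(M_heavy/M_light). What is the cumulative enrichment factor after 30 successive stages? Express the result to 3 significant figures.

2.80

Overall factor = α^30 with α = √(30.00/28.01), i.e. (30.00/28.01)^(30/2).
= 1.07105^15 = 2.80.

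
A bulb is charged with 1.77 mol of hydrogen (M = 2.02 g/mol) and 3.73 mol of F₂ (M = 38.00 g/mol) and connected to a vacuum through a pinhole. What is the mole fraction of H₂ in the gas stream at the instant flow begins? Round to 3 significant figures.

0.673

The effusion rate of species i is ∝ p_i/√M_i ∝ n_i/√M_i.
x_H₂(eff) = (n_H₂/√M_H₂) / (n_H₂/√M_H₂ + n_F₂/√M_F₂)
= (1.77/√2.02) / (1.77/√2.02 + 3.73/√38.00) = 1.245/(1.245 + 0.6051) = 0.673.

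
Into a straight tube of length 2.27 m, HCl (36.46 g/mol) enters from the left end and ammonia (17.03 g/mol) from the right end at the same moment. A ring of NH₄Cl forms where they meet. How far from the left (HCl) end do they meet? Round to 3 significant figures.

0.922 m

In equal time, each gas travels a distance ∝ its rate ∝ 1/√M, so d_HCl/d_NH₃ = √(M_NH₃/M_HCl) = √(17.03/36.46) = 0.6834.
With d_HCl + d_NH₃ = 2.27 m, d_NH₃ = 2.27/(1 + 0.6834) = 1.348 m.
d_HCl = 2.27 − 1.348 = 0.922 m.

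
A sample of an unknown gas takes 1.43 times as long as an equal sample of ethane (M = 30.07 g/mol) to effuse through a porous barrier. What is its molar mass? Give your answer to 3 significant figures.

61.5 g/mol

Graham's law gives t_X/t_C₂H₆ = √(M_X/M_C₂H₆).
1.43 = √(M_X/30.07)
M_X = 30.07 × 1.43² = 30.07 × 2.045 = 61.5 g/mol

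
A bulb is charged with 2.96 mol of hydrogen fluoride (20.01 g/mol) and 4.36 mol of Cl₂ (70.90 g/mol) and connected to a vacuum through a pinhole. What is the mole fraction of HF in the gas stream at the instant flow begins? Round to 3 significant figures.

Each component's effusion rate ∝ (its partial pressure)·(1/√M) ∝ n_i/√M_i.
So x_HF in the escaping gas = (n_HF/√M_HF) / Σ(n_i/√M_i)
= (2.96/√20.01) / (2.96/√20.01 + 4.36/√70.90) = 0.6617/(0.6617 + 0.5178) = 0.561.

0.561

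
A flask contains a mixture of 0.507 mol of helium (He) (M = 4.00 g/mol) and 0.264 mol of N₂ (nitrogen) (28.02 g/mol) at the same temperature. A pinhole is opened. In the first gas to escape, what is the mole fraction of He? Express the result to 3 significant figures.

0.836

Effusion rate of each component ∝ n_i/√M_i (partial pressure × 1/√M).
x_He(eff) = (n_He/√M_He) / (n_He/√M_He + n_N₂/√M_N₂)
= (0.507/√4.00) / (0.507/√4.00 + 0.264/√28.02) = 0.2535/(0.2535 + 0.04987) = 0.836.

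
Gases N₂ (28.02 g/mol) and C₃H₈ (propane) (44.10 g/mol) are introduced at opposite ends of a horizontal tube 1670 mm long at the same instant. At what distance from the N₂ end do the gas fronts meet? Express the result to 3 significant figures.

929 mm

Graham's law gives d_N₂/d_C₃H₈ = rate_N₂/rate_C₃H₈ = √(M_C₃H₈/M_N₂) = √(44.10/28.02) = 1.255.
With d_N₂ + d_C₃H₈ = 1670 mm, d_C₃H₈ = 1670/(1 + 1.255) = 740.7 mm.
d_N₂ = 1670 − 740.7 = 929 mm.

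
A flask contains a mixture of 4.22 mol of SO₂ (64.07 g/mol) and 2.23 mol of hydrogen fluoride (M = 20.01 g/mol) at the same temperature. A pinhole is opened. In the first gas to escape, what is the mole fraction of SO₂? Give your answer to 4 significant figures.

The effusion rate of species i is ∝ p_i/√M_i ∝ n_i/√M_i.
So x_SO₂ in the escaping gas = (n_SO₂/√M_SO₂) / Σ(n_i/√M_i)
= (4.22/√64.07) / (4.22/√64.07 + 2.23/√20.01) = 0.5272/(0.5272 + 0.4985) = 0.5140.

0.5140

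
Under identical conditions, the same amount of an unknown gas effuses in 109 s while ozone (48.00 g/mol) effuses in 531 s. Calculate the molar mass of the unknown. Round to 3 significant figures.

By Graham's law, t_X/t_O₃ = √(M_X/M_O₃).
109/531 = 0.2053 = √(M_X/48.00)
M_X = 48.00 × 0.2053² = 48.00 × 0.04214 = 2.02 g/mol

2.02 g/mol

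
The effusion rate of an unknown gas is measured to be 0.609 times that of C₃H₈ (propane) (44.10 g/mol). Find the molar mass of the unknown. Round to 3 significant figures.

119 g/mol

Since effusion rate ∝ 1/√M, rate_X/rate_C₃H₈ = √(M_C₃H₈/M_X).
0.609 = √(44.10/M_X)
M_X = 44.10 / 0.609² = 44.10 / 0.3709 = 119 g/mol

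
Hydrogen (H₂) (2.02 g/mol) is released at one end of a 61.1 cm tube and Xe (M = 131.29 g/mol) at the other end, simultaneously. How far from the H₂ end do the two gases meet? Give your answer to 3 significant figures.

Distances travelled in equal time are proportional to diffusion rates, so d_H₂/d_Xe = √(M_Xe/M_H₂) = √(131.29/2.02) = 8.062.
With d_H₂ + d_Xe = 61.1 cm, d_Xe = 61.1/(1 + 8.062) = 6.742 cm.
d_H₂ = 61.1 − 6.742 = 54.4 cm.

54.4 cm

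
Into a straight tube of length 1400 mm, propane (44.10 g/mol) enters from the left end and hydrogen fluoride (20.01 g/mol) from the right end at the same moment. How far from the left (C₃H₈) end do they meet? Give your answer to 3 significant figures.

In equal time, each gas travels a distance ∝ its rate ∝ 1/√M, so d_C₃H₈/d_HF = √(M_HF/M_C₃H₈) = √(20.01/44.10) = 0.6736.
With d_C₃H₈ + d_HF = 1400 mm, d_HF = 1400/(1 + 0.6736) = 836.5 mm.
d_C₃H₈ = 1400 − 836.5 = 563 mm.

563 mm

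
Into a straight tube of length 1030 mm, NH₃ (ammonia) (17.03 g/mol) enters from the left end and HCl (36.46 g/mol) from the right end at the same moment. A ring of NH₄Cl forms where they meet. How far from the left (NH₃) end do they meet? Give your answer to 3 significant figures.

612 mm

Distances travelled in equal time are proportional to diffusion rates, so d_NH₃/d_HCl = √(M_HCl/M_NH₃) = √(36.46/17.03) = 1.463.
With d_NH₃ + d_HCl = 1030 mm, d_HCl = 1030/(1 + 1.463) = 418.2 mm.
d_NH₃ = 1030 − 418.2 = 612 mm.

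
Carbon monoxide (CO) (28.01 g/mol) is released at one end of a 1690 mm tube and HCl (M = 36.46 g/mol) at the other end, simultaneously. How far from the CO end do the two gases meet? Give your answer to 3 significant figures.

Distances travelled in equal time are proportional to diffusion rates, so d_CO/d_HCl = √(M_HCl/M_CO) = √(36.46/28.01) = 1.141.
With d_CO + d_HCl = 1690 mm, d_HCl = 1690/(1 + 1.141) = 789.4 mm.
d_CO = 1690 − 789.4 = 901 mm.

901 mm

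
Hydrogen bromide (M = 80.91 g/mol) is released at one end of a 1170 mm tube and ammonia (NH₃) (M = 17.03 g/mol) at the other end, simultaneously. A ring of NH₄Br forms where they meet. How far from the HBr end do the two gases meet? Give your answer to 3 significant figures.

Distances travelled in equal time are proportional to diffusion rates, so d_HBr/d_NH₃ = √(M_NH₃/M_HBr) = √(17.03/80.91) = 0.4588.
With d_HBr + d_NH₃ = 1170 mm, d_NH₃ = 1170/(1 + 0.4588) = 802.0 mm.
d_HBr = 1170 − 802.0 = 368 mm.

368 mm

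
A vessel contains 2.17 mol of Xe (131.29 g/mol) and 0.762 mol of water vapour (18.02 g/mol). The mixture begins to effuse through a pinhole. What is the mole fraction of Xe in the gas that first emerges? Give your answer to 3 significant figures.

0.513

Effusion rate of each component ∝ n_i/√M_i (partial pressure × 1/√M).
So x_Xe in the escaping gas = (n_Xe/√M_Xe) / Σ(n_i/√M_i)
= (2.17/√131.29) / (2.17/√131.29 + 0.762/√18.02) = 0.1894/(0.1894 + 0.1795) = 0.513.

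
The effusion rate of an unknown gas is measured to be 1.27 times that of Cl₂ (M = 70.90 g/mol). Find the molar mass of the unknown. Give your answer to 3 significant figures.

Graham's law gives rate_X/rate_Cl₂ = √(M_Cl₂/M_X).
1.27 = √(70.90/M_X)
M_X = 70.90 / 1.27² = 70.90 / 1.613 = 44.0 g/mol

44.0 g/mol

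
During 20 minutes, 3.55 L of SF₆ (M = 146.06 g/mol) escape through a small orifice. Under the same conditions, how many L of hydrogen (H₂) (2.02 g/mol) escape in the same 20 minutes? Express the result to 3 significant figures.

From Graham's law, rate_H₂/rate_SF₆ = √(M_SF₆/M_H₂) = √(146.06/2.02) = √72.31 = 8.503.
So the volume for H₂ is 3.55 × 8.503 = 30.2 L.

30.2 L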